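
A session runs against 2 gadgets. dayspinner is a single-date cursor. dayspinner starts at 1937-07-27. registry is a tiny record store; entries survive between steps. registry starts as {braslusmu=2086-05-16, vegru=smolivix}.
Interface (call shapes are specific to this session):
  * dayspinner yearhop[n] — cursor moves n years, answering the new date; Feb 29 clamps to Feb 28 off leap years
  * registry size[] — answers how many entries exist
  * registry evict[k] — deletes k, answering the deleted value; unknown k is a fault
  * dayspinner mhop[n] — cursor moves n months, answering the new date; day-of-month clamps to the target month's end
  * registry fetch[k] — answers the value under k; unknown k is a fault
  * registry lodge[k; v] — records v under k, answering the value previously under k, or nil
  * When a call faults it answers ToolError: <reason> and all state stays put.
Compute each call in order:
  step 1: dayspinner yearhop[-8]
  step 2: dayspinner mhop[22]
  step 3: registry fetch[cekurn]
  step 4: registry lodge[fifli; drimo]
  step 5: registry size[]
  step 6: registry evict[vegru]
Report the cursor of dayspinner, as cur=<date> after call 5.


Answer: cur=1931-05-27

Derivation:
% dayspinner yearhop n→-8
[out] 1929-07-27
% dayspinner mhop n→22
[out] 1931-05-27
% registry fetch k→cekurn
[out] ToolError: no such key cekurn
% registry lodge k→fifli v→drimo
[out] nil
% registry size
[out] 3
% registry evict k→vegru
[out] smolivix


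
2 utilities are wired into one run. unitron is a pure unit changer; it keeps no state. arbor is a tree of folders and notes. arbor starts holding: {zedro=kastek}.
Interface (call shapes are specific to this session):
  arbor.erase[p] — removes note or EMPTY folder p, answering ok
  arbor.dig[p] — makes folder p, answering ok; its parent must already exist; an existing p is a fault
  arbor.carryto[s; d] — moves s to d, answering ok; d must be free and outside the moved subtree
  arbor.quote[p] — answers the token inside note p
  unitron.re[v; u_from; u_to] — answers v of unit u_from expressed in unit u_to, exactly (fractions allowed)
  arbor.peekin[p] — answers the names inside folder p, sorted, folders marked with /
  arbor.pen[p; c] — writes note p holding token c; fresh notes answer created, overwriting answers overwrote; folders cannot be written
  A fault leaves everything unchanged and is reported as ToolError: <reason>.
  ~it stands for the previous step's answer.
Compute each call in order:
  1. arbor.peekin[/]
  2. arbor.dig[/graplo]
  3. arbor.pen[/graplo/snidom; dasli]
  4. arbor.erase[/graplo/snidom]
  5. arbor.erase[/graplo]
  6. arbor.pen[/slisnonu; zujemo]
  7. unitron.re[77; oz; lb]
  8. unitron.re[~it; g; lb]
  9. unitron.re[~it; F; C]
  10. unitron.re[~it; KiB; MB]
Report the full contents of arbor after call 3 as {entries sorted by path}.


Answer: {graplo/, graplo/snidom=dasli, zedro=kastek}

Derivation:
Now I run arbor.peekin using p=/, giving [zedro].
I invoke arbor.dig using p=/graplo, which returns ok.
Then arbor.pen using p=/graplo/snidom, c=dasli, yielding created.
I invoke arbor.erase using p=/graplo/snidom, and get ok.
I use arbor.erase using p=/graplo, and see ok.
Now I run arbor.pen using p=/slisnonu, c=zujemo, and see created.
Invoking unitron.re using v=77, u_from=oz, u_to=lb, and see 77/16.
Using unitron.re using v=~it, u_from=g, u_to=lb, → 6250/589081.
I try unitron.re using v=~it, u_from=F, u_to=C: -94221710/5301729.
I try unitron.re using v=~it, u_from=KiB, u_to=MB: -301509472/16567903125.


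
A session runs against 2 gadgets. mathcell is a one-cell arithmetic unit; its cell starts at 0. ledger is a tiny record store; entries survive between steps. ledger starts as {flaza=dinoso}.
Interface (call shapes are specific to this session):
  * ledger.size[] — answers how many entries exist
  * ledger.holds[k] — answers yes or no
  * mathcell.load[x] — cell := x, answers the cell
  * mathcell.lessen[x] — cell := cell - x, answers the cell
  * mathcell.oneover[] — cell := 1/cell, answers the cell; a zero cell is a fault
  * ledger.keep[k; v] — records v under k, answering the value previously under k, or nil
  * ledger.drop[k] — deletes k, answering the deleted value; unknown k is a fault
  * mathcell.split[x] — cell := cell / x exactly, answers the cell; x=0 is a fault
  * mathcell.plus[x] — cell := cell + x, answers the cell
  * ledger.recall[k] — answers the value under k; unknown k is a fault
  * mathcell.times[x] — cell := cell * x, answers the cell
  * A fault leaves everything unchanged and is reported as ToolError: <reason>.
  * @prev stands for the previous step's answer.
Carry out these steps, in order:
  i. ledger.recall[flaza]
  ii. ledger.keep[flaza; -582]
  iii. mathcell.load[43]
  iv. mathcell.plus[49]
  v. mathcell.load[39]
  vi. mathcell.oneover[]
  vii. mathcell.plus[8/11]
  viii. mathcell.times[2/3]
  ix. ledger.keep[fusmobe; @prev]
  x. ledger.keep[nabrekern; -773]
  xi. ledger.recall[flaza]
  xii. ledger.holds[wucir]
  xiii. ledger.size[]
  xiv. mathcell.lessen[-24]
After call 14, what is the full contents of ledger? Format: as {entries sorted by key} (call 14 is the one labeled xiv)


Answer: {flaza=-582, fusmobe=646/1287, nabrekern=-773}

Derivation:
·→ recall(k='flaza')
·← dinoso
·→ keep(k='flaza', v='-582')
·← dinoso
·→ load(x='43')
·← 43
·→ plus(x='49')
·← 92
·→ load(x='39')
·← 39
·→ oneover()
·← 1/39
·→ plus(x='8/11')
·← 323/429
·→ times(x='2/3')
·← 646/1287
·→ keep(k='fusmobe', v='@prev')
·← nil
·→ keep(k='nabrekern', v='-773')
·← nil
·→ recall(k='flaza')
·← -582
·→ holds(k='wucir')
·← no
·→ size()
·← 3
·→ lessen(x='-24')
·← 31534/1287


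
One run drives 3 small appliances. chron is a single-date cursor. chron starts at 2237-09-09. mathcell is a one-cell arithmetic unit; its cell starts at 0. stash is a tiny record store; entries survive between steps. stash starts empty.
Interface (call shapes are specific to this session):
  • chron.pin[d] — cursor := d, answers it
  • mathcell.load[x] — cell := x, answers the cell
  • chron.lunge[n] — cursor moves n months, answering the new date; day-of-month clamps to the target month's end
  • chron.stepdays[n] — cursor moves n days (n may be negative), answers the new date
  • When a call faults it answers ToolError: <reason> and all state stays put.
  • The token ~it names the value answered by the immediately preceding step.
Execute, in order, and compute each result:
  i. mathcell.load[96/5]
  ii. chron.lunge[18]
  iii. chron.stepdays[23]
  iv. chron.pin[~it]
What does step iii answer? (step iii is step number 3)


Answer: 2239-04-01

Derivation:
Act: mathcell.load[96/5]
Obs: 96/5
Act: chron.lunge[18]
Obs: 2239-03-09
Act: chron.stepdays[23]
Obs: 2239-04-01
Act: chron.pin[~it]
Obs: 2239-04-01


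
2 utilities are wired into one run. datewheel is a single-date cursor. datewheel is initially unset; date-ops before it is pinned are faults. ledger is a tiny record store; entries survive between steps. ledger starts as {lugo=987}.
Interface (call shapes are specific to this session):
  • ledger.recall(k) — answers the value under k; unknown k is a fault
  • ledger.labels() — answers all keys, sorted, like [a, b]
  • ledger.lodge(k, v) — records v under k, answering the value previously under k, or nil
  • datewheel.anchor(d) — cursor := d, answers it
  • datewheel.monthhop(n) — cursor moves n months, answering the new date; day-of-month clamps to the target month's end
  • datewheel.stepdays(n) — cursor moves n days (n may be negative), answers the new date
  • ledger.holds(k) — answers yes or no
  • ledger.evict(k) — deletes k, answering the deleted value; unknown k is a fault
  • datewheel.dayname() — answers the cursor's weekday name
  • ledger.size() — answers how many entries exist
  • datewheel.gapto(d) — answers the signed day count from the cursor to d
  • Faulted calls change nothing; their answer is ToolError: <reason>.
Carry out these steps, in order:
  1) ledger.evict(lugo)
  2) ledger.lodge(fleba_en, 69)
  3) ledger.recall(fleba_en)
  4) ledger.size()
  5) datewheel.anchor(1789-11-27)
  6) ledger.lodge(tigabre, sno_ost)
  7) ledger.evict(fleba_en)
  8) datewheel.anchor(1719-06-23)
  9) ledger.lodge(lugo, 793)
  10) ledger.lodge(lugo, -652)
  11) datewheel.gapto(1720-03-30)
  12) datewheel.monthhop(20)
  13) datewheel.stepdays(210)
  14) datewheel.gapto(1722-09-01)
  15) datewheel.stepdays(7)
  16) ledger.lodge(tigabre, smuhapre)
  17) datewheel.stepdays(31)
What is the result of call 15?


==> ledger.evict(k: lugo)
<== 987
==> ledger.lodge(k: fleba_en, v: 69)
<== nil
==> ledger.recall(k: fleba_en)
<== 69
==> ledger.size()
<== 1
==> datewheel.anchor(d: 1789-11-27)
<== 1789-11-27
==> ledger.lodge(k: tigabre, v: sno_ost)
<== nil
==> ledger.evict(k: fleba_en)
<== 69
==> datewheel.anchor(d: 1719-06-23)
<== 1719-06-23
==> ledger.lodge(k: lugo, v: 793)
<== nil
==> ledger.lodge(k: lugo, v: -652)
<== 793
==> datewheel.gapto(d: 1720-03-30)
<== 281
==> datewheel.monthhop(n: 20)
<== 1721-02-23
==> datewheel.stepdays(n: 210)
<== 1721-09-21
==> datewheel.gapto(d: 1722-09-01)
<== 345
==> datewheel.stepdays(n: 7)
<== 1721-09-28
==> ledger.lodge(k: tigabre, v: smuhapre)
<== sno_ost
==> datewheel.stepdays(n: 31)
<== 1721-10-29

Answer: 1721-09-28


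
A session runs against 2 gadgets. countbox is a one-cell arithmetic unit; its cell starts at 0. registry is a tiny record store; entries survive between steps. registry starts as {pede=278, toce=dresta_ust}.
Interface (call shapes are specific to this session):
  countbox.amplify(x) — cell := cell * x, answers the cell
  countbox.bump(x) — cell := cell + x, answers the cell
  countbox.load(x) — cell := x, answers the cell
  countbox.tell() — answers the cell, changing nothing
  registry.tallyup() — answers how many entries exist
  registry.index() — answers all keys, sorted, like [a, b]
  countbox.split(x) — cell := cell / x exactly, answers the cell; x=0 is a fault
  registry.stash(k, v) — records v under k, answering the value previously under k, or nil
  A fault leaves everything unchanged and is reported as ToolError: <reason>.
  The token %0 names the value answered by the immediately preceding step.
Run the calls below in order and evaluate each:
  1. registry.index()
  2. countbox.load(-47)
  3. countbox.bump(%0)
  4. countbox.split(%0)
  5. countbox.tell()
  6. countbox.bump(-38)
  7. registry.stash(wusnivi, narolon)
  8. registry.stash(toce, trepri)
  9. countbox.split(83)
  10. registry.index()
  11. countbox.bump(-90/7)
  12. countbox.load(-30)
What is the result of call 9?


Answer: -37/83

Derivation:
% registry.index
  [pede, toce]
% countbox.load -47
  -47
% countbox.bump %0
  -94
% countbox.split %0
  1
% countbox.tell
  1
% countbox.bump -38
  -37
% registry.stash wusnivi narolon
  nil
% registry.stash toce trepri
  dresta_ust
% countbox.split 83
  -37/83
% registry.index
  [pede, toce, wusnivi]
% countbox.bump -90/7
  -7729/581
% countbox.load -30
  -30


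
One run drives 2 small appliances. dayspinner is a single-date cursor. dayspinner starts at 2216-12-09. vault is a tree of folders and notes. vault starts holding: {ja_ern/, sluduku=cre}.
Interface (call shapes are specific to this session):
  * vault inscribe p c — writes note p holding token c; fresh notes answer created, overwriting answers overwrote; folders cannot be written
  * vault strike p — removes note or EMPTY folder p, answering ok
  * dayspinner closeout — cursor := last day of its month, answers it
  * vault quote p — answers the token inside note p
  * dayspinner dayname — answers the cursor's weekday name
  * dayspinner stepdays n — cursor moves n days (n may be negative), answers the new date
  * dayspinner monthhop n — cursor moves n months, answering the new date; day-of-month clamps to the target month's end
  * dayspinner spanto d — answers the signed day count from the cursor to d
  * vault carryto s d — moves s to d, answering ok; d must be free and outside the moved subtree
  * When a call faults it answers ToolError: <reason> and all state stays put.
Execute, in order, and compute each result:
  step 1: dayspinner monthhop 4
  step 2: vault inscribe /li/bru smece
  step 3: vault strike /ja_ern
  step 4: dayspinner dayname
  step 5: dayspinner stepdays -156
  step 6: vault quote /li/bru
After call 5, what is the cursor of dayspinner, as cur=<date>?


Answer: cur=2216-11-04

Derivation:
# dayspinner monthhop(n='4') -> 2217-04-09
# vault inscribe(p='/li/bru', c='smece') -> ToolError: no parent
# vault strike(p='/ja_ern') -> ok
# dayspinner dayname() -> Wednesday
# dayspinner stepdays(n='-156') -> 2216-11-04
# vault quote(p='/li/bru') -> ToolError: not found


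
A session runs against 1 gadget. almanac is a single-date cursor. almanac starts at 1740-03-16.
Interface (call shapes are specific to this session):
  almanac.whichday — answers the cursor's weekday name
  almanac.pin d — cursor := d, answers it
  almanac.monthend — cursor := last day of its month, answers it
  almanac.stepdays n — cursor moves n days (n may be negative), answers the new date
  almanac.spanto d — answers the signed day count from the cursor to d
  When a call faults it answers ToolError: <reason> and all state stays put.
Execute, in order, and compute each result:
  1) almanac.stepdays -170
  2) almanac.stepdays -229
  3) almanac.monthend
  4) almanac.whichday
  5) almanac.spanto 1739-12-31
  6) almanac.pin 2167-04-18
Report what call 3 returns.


Answer: 1739-02-28

Derivation:
[in] almanac.stepdays n: -170
  1739-09-28
[in] almanac.stepdays n: -229
  1739-02-11
[in] almanac.monthend
  1739-02-28
[in] almanac.whichday
  Saturday
[in] almanac.spanto d: 1739-12-31
  306
[in] almanac.pin d: 2167-04-18
  2167-04-18


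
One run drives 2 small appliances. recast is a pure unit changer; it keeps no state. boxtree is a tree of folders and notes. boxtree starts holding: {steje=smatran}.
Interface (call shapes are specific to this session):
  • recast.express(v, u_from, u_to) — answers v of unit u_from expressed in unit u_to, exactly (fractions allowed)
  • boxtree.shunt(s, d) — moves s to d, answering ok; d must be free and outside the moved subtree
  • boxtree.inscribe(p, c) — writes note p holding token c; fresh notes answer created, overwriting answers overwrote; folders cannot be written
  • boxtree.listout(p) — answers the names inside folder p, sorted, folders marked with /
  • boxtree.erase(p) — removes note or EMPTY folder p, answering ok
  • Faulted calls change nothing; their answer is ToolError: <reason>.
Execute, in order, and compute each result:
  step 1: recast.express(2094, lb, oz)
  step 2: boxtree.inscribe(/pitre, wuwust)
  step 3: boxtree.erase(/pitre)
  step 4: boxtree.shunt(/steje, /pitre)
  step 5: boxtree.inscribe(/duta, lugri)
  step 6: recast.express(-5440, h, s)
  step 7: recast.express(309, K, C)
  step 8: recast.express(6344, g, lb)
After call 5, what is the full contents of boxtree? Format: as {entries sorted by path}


# recast.express(2094, lb, oz) -> 33504
# boxtree.inscribe(/pitre, wuwust) -> created
# boxtree.erase(/pitre) -> ok
# boxtree.shunt(/steje, /pitre) -> ok
# boxtree.inscribe(/duta, lugri) -> created
# recast.express(-5440, h, s) -> -19584000
# recast.express(309, K, C) -> 717/20
# recast.express(6344, g, lb) -> 634400000/45359237

Answer: {duta=lugri, pitre=smatran}


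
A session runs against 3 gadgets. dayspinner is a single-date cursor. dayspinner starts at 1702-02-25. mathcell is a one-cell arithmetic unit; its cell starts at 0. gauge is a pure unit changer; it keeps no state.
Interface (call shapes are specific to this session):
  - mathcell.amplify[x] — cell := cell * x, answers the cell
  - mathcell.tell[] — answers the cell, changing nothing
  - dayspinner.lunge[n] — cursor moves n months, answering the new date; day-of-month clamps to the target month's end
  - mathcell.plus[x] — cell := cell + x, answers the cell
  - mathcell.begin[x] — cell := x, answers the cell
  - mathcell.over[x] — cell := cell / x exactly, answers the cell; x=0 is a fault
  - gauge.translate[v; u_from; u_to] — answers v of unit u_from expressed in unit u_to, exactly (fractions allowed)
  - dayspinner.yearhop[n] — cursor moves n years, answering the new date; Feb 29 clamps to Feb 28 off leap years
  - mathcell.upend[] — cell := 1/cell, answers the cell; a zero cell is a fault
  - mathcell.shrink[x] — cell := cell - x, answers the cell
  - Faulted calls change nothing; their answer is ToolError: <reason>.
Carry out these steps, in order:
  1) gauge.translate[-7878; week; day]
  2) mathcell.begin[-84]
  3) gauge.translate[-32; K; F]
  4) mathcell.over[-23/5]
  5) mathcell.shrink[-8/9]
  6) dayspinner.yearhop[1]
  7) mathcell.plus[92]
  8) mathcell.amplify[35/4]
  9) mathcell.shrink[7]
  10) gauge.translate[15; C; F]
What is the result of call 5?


Answer: 3964/207

Derivation:
Calling gauge.translate with v='-7878', u_from='week', u_to='day': -55146.
Now I run mathcell.begin with x='-84', and get -84.
I invoke gauge.translate with v='-32', u_from='K', u_to='F', → -51727/100.
Then mathcell.over with x='-23/5', and get 420/23.
Invoking mathcell.shrink with x='-8/9', and get 3964/207.
I use dayspinner.yearhop with n='1', which returns 1703-02-25.
I run mathcell.plus with x='92', yielding 23008/207.
I use mathcell.amplify with x='35/4', and get 201320/207.
Next I call mathcell.shrink with x='7', → 199871/207.
I try gauge.translate with v='15', u_from='C', u_to='F', → 59.


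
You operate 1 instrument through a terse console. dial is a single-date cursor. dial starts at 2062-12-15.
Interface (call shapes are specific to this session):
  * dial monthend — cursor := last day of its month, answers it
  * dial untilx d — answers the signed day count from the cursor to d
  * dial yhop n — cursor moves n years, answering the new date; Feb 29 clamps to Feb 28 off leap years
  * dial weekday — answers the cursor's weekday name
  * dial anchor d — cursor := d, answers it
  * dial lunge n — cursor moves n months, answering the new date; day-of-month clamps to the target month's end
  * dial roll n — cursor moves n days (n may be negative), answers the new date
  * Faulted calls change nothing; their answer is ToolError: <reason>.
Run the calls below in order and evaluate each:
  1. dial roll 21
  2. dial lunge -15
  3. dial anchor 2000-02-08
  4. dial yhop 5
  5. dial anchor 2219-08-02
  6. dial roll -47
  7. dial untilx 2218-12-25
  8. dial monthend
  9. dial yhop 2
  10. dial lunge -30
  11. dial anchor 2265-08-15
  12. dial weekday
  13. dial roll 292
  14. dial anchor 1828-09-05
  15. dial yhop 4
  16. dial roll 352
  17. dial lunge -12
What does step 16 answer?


> dial roll 21
  2063-01-05
> dial lunge -15
  2061-10-05
> dial anchor 2000-02-08
  2000-02-08
> dial yhop 5
  2005-02-08
> dial anchor 2219-08-02
  2219-08-02
> dial roll -47
  2219-06-16
> dial untilx 2218-12-25
  -173
> dial monthend
  2219-06-30
> dial yhop 2
  2221-06-30
> dial lunge -30
  2218-12-30
> dial anchor 2265-08-15
  2265-08-15
> dial weekday
  Tuesday
> dial roll 292
  2266-06-03
> dial anchor 1828-09-05
  1828-09-05
> dial yhop 4
  1832-09-05
> dial roll 352
  1833-08-23
> dial lunge -12
  1832-08-23

Answer: 1833-08-23


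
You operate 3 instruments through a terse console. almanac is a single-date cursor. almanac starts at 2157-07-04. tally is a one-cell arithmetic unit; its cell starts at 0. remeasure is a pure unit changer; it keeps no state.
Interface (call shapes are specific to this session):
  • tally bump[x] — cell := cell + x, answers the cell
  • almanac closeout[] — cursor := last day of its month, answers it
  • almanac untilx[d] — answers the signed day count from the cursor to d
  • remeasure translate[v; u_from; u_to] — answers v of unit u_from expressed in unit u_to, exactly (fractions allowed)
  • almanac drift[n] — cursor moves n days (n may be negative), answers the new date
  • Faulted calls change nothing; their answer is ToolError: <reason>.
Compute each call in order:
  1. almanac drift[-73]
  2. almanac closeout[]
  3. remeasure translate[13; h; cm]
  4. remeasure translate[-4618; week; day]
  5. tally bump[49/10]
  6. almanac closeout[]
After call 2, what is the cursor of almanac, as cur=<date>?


Answer: cur=2157-04-30

Derivation:
-> almanac drift(n→-73)
<- 2157-04-22
-> almanac closeout()
<- 2157-04-30
-> remeasure translate(v→13, u_from→h, u_to→cm)
<- ToolError: incompatible units
-> remeasure translate(v→-4618, u_from→week, u_to→day)
<- -32326
-> tally bump(x→49/10)
<- 49/10
-> almanac closeout()
<- 2157-04-30


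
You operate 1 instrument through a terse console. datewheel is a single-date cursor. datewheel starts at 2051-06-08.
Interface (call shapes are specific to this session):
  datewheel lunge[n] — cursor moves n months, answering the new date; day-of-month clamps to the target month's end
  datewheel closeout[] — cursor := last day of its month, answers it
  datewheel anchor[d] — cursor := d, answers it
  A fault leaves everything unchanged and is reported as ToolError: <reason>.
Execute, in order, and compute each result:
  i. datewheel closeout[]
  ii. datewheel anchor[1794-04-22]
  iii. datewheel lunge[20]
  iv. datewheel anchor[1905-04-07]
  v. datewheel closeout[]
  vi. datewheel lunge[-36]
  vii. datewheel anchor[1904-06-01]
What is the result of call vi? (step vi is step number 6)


==> datewheel closeout()
<== 2051-06-30
==> datewheel anchor(d='1794-04-22')
<== 1794-04-22
==> datewheel lunge(n='20')
<== 1795-12-22
==> datewheel anchor(d='1905-04-07')
<== 1905-04-07
==> datewheel closeout()
<== 1905-04-30
==> datewheel lunge(n='-36')
<== 1902-04-30
==> datewheel anchor(d='1904-06-01')
<== 1904-06-01

Answer: 1902-04-30


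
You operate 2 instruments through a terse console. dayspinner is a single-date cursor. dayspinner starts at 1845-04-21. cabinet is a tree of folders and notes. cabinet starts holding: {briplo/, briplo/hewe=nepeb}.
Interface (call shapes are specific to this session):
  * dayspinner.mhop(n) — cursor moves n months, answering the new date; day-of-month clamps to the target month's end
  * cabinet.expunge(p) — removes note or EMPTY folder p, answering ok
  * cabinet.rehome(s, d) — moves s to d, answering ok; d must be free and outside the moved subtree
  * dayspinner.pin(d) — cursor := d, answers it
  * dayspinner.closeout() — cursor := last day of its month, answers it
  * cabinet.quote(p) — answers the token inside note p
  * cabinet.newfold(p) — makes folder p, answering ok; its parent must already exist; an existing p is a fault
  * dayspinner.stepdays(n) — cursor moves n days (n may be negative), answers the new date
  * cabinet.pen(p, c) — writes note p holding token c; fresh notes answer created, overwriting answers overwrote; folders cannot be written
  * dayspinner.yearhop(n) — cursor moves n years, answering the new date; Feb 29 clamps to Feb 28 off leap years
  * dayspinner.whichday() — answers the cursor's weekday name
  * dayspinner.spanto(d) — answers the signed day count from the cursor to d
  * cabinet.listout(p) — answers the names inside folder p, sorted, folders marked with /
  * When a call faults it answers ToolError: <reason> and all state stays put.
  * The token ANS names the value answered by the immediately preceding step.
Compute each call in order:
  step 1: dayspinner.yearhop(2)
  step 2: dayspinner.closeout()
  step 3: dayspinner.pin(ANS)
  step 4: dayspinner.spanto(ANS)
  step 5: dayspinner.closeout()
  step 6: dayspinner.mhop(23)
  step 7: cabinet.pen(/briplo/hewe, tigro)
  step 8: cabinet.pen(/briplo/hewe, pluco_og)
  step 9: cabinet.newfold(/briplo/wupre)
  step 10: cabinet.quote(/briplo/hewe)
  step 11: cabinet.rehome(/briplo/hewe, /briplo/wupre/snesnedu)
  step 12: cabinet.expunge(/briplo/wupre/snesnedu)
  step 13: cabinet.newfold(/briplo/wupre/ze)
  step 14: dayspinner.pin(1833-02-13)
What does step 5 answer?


[in] yearhop n='2'
  1847-04-21
[in] closeout
  1847-04-30
[in] pin d='ANS'
  1847-04-30
[in] spanto d='ANS'
  0
[in] closeout
  1847-04-30
[in] mhop n='23'
  1849-03-30
[in] pen p='/briplo/hewe' c='tigro'
  overwrote
[in] pen p='/briplo/hewe' c='pluco_og'
  overwrote
[in] newfold p='/briplo/wupre'
  ok
[in] quote p='/briplo/hewe'
  pluco_og
[in] rehome s='/briplo/hewe' d='/briplo/wupre/snesnedu'
  ok
[in] expunge p='/briplo/wupre/snesnedu'
  ok
[in] newfold p='/briplo/wupre/ze'
  ok
[in] pin d='1833-02-13'
  1833-02-13

Answer: 1847-04-30


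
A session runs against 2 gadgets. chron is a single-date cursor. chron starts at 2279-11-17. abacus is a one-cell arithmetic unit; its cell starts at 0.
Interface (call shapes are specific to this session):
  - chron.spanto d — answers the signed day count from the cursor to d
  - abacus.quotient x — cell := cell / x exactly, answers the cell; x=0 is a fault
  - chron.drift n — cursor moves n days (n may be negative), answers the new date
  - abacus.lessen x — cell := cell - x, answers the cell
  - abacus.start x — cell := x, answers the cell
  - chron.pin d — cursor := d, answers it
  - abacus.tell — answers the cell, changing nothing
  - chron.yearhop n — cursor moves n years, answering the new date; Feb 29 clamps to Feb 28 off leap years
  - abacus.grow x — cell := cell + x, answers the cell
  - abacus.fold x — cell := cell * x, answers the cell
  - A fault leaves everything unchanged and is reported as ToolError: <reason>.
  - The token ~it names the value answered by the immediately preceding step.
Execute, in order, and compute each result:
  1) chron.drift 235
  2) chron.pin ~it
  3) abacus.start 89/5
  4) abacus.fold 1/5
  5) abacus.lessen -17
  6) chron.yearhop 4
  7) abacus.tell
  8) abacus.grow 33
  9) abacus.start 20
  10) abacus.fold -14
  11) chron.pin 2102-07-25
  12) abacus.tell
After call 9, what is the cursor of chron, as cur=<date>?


Answer: cur=2284-07-09

Derivation:
Act: chron.drift[n: 235]
Obs: 2280-07-09
Act: chron.pin[d: ~it]
Obs: 2280-07-09
Act: abacus.start[x: 89/5]
Obs: 89/5
Act: abacus.fold[x: 1/5]
Obs: 89/25
Act: abacus.lessen[x: -17]
Obs: 514/25
Act: chron.yearhop[n: 4]
Obs: 2284-07-09
Act: abacus.tell[]
Obs: 514/25
Act: abacus.grow[x: 33]
Obs: 1339/25
Act: abacus.start[x: 20]
Obs: 20
Act: abacus.fold[x: -14]
Obs: -280
Act: chron.pin[d: 2102-07-25]
Obs: 2102-07-25
Act: abacus.tell[]
Obs: -280


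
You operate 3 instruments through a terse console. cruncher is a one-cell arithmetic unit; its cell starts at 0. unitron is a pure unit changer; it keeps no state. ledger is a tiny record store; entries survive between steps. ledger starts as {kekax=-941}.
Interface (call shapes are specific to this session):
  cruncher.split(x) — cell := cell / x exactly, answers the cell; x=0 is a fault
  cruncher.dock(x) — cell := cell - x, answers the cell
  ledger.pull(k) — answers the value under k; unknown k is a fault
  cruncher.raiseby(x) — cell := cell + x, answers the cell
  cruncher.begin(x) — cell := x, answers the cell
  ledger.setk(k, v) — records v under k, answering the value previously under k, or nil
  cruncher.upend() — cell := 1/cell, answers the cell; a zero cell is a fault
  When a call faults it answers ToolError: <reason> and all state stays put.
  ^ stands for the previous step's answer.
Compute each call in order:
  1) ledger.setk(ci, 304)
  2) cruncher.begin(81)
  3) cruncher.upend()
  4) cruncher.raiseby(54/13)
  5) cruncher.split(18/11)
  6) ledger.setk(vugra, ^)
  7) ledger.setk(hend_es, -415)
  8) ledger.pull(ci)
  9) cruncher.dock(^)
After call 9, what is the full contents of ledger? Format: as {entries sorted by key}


Answer: {ci=304, hend_es=-415, kekax=-941, vugra=48257/18954}

Derivation:
·→ ledger.setk(k='ci', v='304')
·← nil
·→ cruncher.begin(x='81')
·← 81
·→ cruncher.upend()
·← 1/81
·→ cruncher.raiseby(x='54/13')
·← 4387/1053
·→ cruncher.split(x='18/11')
·← 48257/18954
·→ ledger.setk(k='vugra', v='^')
·← nil
·→ ledger.setk(k='hend_es', v='-415')
·← nil
·→ ledger.pull(k='ci')
·← 304
·→ cruncher.dock(x='^')
·← -5713759/18954


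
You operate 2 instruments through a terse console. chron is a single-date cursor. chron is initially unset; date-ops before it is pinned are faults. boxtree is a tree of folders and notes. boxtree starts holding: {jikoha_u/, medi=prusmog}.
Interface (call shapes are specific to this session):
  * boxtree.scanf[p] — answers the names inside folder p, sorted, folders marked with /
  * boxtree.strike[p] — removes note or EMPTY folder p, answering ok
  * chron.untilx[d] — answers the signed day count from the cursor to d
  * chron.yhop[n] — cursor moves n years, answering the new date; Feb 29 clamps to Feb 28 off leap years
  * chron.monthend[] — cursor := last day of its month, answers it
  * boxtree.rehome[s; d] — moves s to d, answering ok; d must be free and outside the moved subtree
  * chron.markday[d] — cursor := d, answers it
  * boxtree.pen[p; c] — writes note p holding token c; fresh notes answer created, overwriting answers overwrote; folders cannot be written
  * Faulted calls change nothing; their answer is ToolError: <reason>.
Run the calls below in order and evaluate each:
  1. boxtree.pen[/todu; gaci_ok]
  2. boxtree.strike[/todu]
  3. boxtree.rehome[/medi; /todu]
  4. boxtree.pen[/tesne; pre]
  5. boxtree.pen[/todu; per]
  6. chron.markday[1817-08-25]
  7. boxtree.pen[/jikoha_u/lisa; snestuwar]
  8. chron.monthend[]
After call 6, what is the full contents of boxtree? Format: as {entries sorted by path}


Step: pen[p→/todu; c→gaci_ok]
Result: created
Step: strike[p→/todu]
Result: ok
Step: rehome[s→/medi; d→/todu]
Result: ok
Step: pen[p→/tesne; c→pre]
Result: created
Step: pen[p→/todu; c→per]
Result: overwrote
Step: markday[d→1817-08-25]
Result: 1817-08-25
Step: pen[p→/jikoha_u/lisa; c→snestuwar]
Result: created
Step: monthend[]
Result: 1817-08-31

Answer: {jikoha_u/, tesne=pre, todu=per}


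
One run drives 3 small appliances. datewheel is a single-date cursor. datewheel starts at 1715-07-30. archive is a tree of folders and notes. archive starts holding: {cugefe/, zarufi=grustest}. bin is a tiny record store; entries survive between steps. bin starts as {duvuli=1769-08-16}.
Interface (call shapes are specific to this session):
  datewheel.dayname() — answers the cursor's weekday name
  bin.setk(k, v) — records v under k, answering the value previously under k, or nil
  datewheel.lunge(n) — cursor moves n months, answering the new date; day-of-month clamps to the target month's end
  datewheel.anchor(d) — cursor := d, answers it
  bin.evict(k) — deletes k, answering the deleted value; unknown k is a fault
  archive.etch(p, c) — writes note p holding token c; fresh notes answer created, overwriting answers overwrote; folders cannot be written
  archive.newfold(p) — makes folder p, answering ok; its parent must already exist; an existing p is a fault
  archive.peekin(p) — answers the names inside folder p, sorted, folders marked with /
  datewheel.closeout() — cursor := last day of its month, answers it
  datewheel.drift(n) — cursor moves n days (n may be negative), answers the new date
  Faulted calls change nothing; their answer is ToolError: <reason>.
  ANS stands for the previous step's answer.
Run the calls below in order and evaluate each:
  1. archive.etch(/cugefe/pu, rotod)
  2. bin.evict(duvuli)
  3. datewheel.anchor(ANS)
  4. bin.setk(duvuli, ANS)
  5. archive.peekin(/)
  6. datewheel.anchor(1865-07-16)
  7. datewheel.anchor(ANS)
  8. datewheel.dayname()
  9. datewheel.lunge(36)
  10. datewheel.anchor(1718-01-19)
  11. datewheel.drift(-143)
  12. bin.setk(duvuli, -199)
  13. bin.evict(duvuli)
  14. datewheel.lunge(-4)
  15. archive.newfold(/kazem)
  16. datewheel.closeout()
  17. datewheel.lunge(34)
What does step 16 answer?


Answer: 1717-04-30

Derivation:
Step: archive.etch[p='/cugefe/pu'; c='rotod']
Result: created
Step: bin.evict[k='duvuli']
Result: 1769-08-16
Step: datewheel.anchor[d='ANS']
Result: 1769-08-16
Step: bin.setk[k='duvuli'; v='ANS']
Result: nil
Step: archive.peekin[p='/']
Result: [cugefe/, zarufi]
Step: datewheel.anchor[d='1865-07-16']
Result: 1865-07-16
Step: datewheel.anchor[d='ANS']
Result: 1865-07-16
Step: datewheel.dayname[]
Result: Sunday
Step: datewheel.lunge[n='36']
Result: 1868-07-16
Step: datewheel.anchor[d='1718-01-19']
Result: 1718-01-19
Step: datewheel.drift[n='-143']
Result: 1717-08-29
Step: bin.setk[k='duvuli'; v='-199']
Result: 1769-08-16
Step: bin.evict[k='duvuli']
Result: -199
Step: datewheel.lunge[n='-4']
Result: 1717-04-29
Step: archive.newfold[p='/kazem']
Result: ok
Step: datewheel.closeout[]
Result: 1717-04-30
Step: datewheel.lunge[n='34']
Result: 1720-02-29


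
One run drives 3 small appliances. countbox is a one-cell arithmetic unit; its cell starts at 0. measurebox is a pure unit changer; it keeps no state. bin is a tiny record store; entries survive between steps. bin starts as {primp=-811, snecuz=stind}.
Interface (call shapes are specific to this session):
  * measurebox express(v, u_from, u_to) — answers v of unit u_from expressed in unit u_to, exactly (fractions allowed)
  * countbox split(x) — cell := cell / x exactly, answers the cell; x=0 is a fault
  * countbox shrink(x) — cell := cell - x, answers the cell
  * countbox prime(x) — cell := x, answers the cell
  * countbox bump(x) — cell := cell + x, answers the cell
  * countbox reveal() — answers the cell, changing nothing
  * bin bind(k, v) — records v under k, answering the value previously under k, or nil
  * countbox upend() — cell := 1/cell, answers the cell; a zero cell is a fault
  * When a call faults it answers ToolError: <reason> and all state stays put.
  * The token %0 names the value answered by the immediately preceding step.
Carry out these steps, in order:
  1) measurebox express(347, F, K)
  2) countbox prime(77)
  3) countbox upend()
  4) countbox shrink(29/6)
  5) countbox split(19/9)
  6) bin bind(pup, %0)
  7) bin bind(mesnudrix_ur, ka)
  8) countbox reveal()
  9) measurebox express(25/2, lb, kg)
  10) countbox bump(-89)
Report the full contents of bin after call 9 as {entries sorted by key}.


Answer: {mesnudrix_ur=ka, primp=-811, pup=-6681/2926, snecuz=stind}

Derivation:
I try measurebox express using v='347', u_from='F', u_to='K', — result: 8963/20.
I invoke countbox prime using x='77', giving 77.
Then countbox upend(), → 1/77.
Calling countbox shrink using x='29/6', and observe -2227/462.
Invoking countbox split using x='19/9', and observe -6681/2926.
Then bin bind using k='pup', v='%0', yielding nil.
Calling bin bind using k='mesnudrix_ur', v='ka': nil.
Next I call countbox reveal(), — result: -6681/2926.
Using measurebox express using v='25/2', u_from='lb', u_to='kg', and observe 45359237/8000000.
I use countbox bump using x='-89', which returns -267095/2926.


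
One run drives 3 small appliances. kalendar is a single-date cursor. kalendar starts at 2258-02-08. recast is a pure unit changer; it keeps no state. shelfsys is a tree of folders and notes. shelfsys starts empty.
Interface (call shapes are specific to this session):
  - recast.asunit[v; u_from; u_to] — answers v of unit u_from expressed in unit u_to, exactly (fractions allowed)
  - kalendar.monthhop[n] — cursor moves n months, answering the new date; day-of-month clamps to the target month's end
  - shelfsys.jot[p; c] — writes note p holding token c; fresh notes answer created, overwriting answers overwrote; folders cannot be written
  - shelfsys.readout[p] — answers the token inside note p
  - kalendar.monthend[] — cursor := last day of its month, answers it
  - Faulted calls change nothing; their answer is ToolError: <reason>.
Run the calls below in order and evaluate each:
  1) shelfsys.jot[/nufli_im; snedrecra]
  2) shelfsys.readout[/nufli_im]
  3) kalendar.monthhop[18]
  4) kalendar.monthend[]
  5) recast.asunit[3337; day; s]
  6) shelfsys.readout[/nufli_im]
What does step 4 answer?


// 1. jot(p='/nufli_im', c='snedrecra') ~> created
// 2. readout(p='/nufli_im') ~> snedrecra
// 3. monthhop(n='18') ~> 2259-08-08
// 4. monthend() ~> 2259-08-31
// 5. asunit(v='3337', u_from='day', u_to='s') ~> 288316800
// 6. readout(p='/nufli_im') ~> snedrecra

Answer: 2259-08-31


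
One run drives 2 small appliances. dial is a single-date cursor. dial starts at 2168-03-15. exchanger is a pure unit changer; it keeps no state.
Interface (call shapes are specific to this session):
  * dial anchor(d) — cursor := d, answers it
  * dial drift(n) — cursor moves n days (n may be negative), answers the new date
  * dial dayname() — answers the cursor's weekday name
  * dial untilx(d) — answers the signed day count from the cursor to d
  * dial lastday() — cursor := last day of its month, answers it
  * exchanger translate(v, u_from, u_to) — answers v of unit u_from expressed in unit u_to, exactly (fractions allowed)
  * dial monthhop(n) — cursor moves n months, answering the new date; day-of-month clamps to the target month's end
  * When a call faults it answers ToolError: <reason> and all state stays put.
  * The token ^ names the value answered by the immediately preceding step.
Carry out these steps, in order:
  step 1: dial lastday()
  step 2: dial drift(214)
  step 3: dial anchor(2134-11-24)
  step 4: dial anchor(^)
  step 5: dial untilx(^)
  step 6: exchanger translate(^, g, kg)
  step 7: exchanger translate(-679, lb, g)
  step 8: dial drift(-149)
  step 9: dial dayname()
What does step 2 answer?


Answer: 2168-10-31

Derivation:
$ dial lastday
[out] 2168-03-31
$ dial drift n=214
[out] 2168-10-31
$ dial anchor d=2134-11-24
[out] 2134-11-24
$ dial anchor d=^
[out] 2134-11-24
$ dial untilx d=^
[out] 0
$ exchanger translate v=^ u_from=g u_to=kg
[out] 0
$ exchanger translate v=-679 u_from=lb u_to=g
[out] -30798921923/100000
$ dial drift n=-149
[out] 2134-06-28
$ dial dayname
[out] Monday


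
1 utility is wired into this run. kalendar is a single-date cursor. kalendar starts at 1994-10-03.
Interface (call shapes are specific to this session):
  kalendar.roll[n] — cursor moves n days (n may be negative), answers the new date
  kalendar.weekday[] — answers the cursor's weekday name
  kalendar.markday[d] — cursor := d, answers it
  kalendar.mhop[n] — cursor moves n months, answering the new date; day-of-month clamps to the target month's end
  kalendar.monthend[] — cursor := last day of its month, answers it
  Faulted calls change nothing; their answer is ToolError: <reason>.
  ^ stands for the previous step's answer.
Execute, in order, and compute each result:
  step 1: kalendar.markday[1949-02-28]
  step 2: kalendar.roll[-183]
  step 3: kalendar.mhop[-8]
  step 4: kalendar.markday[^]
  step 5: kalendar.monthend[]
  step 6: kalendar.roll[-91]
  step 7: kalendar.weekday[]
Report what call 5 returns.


Answer: 1947-12-31

Derivation:
Do: kalendar.markday[d: 1949-02-28]
See: 1949-02-28
Do: kalendar.roll[n: -183]
See: 1948-08-29
Do: kalendar.mhop[n: -8]
See: 1947-12-29
Do: kalendar.markday[d: ^]
See: 1947-12-29
Do: kalendar.monthend[]
See: 1947-12-31
Do: kalendar.roll[n: -91]
See: 1947-10-01
Do: kalendar.weekday[]
See: Wednesday


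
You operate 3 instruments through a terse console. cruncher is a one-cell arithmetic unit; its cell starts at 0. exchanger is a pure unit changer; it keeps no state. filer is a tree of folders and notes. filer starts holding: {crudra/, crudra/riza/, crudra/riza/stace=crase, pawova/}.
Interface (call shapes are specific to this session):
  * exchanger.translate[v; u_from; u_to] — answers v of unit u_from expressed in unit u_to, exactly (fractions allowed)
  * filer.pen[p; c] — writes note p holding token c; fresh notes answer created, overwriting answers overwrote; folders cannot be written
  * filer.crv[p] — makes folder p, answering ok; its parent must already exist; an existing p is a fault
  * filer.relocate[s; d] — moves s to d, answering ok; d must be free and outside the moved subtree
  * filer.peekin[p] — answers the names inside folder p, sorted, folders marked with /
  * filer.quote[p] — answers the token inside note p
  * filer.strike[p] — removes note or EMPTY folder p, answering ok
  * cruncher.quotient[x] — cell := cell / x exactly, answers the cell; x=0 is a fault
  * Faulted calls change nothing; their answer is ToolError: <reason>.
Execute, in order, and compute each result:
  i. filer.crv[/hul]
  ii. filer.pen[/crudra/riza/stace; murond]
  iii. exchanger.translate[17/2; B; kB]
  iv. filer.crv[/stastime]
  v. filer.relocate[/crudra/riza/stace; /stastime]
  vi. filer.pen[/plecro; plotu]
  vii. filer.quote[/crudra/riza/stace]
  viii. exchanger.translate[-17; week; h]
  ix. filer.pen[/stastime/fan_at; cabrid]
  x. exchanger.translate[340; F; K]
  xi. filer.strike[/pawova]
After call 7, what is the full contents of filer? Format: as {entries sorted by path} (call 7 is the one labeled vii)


Answer: {crudra/, crudra/riza/, crudra/riza/stace=murond, hul/, pawova/, plecro=plotu, stastime/}

Derivation:
;; crv(p=/hul) -> ok
;; pen(p=/crudra/riza/stace, c=murond) -> overwrote
;; translate(v=17/2, u_from=B, u_to=kB) -> 17/2000
;; crv(p=/stastime) -> ok
;; relocate(s=/crudra/riza/stace, d=/stastime) -> ToolError: exists
;; pen(p=/plecro, c=plotu) -> created
;; quote(p=/crudra/riza/stace) -> murond
;; translate(v=-17, u_from=week, u_to=h) -> -2856
;; pen(p=/stastime/fan_at, c=cabrid) -> created
;; translate(v=340, u_from=F, u_to=K) -> 79967/180
;; strike(p=/pawova) -> ok
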